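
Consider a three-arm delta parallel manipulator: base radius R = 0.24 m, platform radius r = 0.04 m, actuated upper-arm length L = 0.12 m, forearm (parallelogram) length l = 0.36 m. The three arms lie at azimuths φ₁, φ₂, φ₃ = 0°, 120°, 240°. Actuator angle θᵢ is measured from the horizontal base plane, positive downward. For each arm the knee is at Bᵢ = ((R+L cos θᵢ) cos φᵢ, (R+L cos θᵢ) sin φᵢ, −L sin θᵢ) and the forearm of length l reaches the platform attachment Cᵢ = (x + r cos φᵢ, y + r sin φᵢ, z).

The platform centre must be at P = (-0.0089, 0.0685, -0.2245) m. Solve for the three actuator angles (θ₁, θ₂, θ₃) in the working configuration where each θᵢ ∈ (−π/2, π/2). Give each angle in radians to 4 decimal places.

φ1=0.0° → target in arm frame (-0.0089, 0.0685)
  A cos θ + B sin θ = C:  0.2089·cos θ + -0.2245·sin θ = 0.0686
  γ=atan2(-0.2245,0.2089)=-0.8214;  ψ=arccos(0.2238)=1.3451;  θ1=γ+ψ≈0.5237
rotate P by −φ2: (0.0638, -0.0265, -0.2245)
  A cos θ + B sin θ = C:  0.1362·cos θ + -0.2245·sin θ = 0.1897
  √(A²+B²)=0.2626;  θ2 = -1.0254+0.7633 ≈ -0.2621
arm 3 (φ=240.0°): x'=-0.0549, y'=-0.0420
  e−x'=0.2549;  (l²−L²−(e−x')²−y'²−z²)/2L = -0.0080
  γ=atan2(-0.2245,0.2549)=-0.7221;  ψ=arccos(-0.0236)=1.5944;  θ3=γ+ψ≈0.8722

θ₁ = 0.5237, θ₂ = -0.2621, θ₃ = 0.8722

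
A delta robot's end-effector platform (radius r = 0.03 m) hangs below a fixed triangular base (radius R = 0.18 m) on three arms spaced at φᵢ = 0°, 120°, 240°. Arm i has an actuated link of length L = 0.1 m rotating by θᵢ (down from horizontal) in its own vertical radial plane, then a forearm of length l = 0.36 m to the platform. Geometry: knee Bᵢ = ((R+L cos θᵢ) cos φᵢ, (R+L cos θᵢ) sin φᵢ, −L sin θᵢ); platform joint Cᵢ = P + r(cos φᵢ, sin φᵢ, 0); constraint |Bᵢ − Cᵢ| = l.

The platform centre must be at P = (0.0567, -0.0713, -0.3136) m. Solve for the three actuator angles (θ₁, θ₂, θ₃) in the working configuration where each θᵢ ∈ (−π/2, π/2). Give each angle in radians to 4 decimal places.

rotate P by −φ1: (0.0567, -0.0713, -0.3136)
  A cos θ + B sin θ = C:  0.0933·cos θ + -0.3136·sin θ = 0.0373
  θ1 = atan2(B,A) + arccos(C/0.3272) = 0.1748
φ2=120.0° → target in arm frame (-0.0901, -0.0135)
  A cos θ + B sin θ = C:  0.2401·cos θ + -0.3136·sin θ = -0.1829
  θ2 = atan2(B,A) + arccos(C/0.3950) = 1.1348
arm 3 (φ=240.0°): x'=0.0334, y'=0.0848
  A=0.1166, B=-0.3136, C=(l²−L²−A²−y'²−z²)/(2L)=0.0024
  θ3 = atan2(B,A) + arccos(C/0.3346) = 0.3489

θ₁ = 0.1748, θ₂ = 1.1348, θ₃ = 0.3489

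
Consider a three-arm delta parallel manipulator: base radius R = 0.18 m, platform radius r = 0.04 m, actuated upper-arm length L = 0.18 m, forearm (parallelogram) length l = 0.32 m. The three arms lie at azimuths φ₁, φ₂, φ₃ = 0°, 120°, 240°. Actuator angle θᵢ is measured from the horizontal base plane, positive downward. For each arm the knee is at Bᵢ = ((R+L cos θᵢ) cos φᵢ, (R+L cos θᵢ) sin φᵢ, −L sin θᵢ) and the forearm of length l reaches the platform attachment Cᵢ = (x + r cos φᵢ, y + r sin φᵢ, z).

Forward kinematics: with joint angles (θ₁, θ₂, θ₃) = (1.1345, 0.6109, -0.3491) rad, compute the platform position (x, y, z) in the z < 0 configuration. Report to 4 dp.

(-0.0981, -0.0596, -0.1749)

S1 = (0.2161·cos0.0°, 0.2161·sin0.0°, -0.1631) = (0.2161, 0.0000, -0.1631)
S2 = (0.2874·cos120.0°, 0.2874·sin120.0°, -0.1032) = (-0.1437, 0.2489, -0.1032)
S3 = (0.3091·cos240.0°, 0.3091·sin240.0°, 0.0616) = (-0.1546, -0.2677, 0.0616)
subtract pairs → two planes through P
linear system: -0.7196x+0.4979y = 0.0200−0.1198z; -0.7413x+-0.5355y = 0.0261−0.4494z
Cramer: x(z) = -0.0314+0.3816z;  y(z) = -0.0052+0.3110z
quadratic in z: (1.2424)z²+(0.1342)z+(-0.0145)=0, √Δ=0.3003 → z ∈ {-0.1749, 0.0669}; z = -0.1749 (taking z<0)
x = -0.0981, y = -0.0596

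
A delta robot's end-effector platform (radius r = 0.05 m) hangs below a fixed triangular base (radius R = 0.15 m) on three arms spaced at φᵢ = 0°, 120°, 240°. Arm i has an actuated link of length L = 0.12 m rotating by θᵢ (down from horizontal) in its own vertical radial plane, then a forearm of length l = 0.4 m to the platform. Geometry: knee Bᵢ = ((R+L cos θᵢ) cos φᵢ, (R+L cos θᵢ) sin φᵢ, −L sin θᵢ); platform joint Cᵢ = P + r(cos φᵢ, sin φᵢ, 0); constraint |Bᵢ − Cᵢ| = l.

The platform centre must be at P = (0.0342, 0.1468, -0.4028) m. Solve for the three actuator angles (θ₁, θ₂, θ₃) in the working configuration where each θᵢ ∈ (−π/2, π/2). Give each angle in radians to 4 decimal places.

rotate P by −φ1: (0.0342, 0.1468, -0.4028)
  e−x'=0.0658;  (l²−L²−(e−x')²−y'²−z²)/2L = -0.1772
  √(A²+B²)=0.4081;  θ1 = -1.4089+2.0199 ≈ 0.6110
arm 2 (φ=120.0°): x'=0.1100, y'=-0.1030
  A cos θ + B sin θ = C:  -0.0100·cos θ + -0.4028·sin θ = -0.1140
  θ2 = atan2(B,A) + arccos(C/0.4029) = 0.2620
rotate P by −φ3: (-0.1442, -0.0438, -0.4028)
  A=0.2442, B=-0.4028, C=(l²−L²−A²−y'²−z²)/(2L)=-0.3259
  θ3 = atan2(B,A) + arccos(C/0.4711) = 1.3091

θ₁ = 0.6110, θ₂ = 0.2620, θ₃ = 1.3091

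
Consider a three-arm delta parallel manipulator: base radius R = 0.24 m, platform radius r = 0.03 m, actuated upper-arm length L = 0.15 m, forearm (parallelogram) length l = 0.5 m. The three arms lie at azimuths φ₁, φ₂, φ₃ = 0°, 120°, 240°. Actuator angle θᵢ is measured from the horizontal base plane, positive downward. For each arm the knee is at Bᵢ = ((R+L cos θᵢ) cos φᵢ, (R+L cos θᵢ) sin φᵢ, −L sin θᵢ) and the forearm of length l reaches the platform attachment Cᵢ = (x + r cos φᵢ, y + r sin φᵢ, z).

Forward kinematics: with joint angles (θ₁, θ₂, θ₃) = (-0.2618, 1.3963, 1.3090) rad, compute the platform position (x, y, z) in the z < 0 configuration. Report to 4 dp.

(0.2220, -0.0128, -0.4430)

arm 1 at φ=0.0°: (R−r)+L cos θ1 = 0.3549;  S1 = (0.3549, 0.0000, 0.0388)
S2 = (0.2360·cos120.0°, 0.2360·sin120.0°, -0.1477) = (-0.1180, 0.2044, -0.1477)
arm 3 at φ=240.0°: (R−r)+L cos θ3 = 0.2488;  S3 = (-0.1244, -0.2155, -0.1449)
eliminate P² terms by subtracting sphere 1 from 2 and 3
[-0.9458 0.4088 -0.3731]·P = -0.0499;  [-0.9586 -0.4310 -0.3674]·P = -0.0445
Cramer: x(z) = 0.0497-0.3890z;  y(z) = -0.0071+0.0127z
sphere 1 gives Az²+Bz+C=0 with A=1.1515, B=0.1596, C=-0.1553;  B²−4AC=0.7407;  roots -0.4430, 0.3044;  negative root z = -0.4430
x = 0.2220, y = -0.0128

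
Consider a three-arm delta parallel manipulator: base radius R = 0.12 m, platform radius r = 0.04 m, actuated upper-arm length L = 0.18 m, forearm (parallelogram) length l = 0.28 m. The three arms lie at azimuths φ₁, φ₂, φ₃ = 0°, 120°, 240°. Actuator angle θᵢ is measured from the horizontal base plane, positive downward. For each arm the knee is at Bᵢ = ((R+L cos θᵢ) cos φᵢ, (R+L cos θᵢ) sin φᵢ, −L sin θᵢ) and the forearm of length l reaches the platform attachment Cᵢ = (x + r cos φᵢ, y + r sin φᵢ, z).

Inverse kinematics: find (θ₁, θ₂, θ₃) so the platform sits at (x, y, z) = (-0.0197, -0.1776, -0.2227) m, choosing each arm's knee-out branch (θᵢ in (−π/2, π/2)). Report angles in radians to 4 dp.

θ₁ = 0.9598, θ₂ = 1.3963, θ₃ = -0.1745

rotate P by −φ1: (-0.0197, -0.1776, -0.2227)
  e−x'=0.0997;  (l²−L²−(e−x')²−y'²−z²)/2L = -0.1252
  √(A²+B²)=0.2440;  θ1 = -1.1499+2.1097 ≈ 0.9598
rotate P by −φ2: (-0.1440, 0.1059, -0.2227)
  A cos θ + B sin θ = C:  0.2240·cos θ + -0.2227·sin θ = -0.1804
  √(A²+B²)=0.3158;  θ2 = -0.7826+2.1789 ≈ 1.3963
rotate P by −φ3: (0.1637, 0.0717, -0.2227)
  e−x'=-0.0837;  (l²−L²−(e−x')²−y'²−z²)/2L = -0.0437
  θ3 = atan2(B,A) + arccos(C/0.2379) = -0.1745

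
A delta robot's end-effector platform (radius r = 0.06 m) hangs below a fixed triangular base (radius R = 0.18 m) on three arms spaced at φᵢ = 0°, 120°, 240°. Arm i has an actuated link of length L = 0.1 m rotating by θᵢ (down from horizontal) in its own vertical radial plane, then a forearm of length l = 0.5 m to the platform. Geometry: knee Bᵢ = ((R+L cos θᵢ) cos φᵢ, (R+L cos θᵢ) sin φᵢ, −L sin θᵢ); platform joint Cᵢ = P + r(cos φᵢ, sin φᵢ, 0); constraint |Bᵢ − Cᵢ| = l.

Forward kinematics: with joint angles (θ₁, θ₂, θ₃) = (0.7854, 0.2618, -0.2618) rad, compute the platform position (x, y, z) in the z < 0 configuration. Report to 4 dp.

(-0.1188, -0.0632, -0.4583)

arm 1 at φ=0.0°: e+L cos θ1 = 0.1907;  S1 = (0.1907, 0.0000, -0.0707)
S2 = (0.2166·cos120.0°, 0.2166·sin120.0°, -0.0259) = (-0.1083, 0.1876, -0.0259)
φ3=240.0°: virtual centre (-0.1083, -0.1876, 0.0259), radius l
subtract pairs → two planes through P
plane₁₂: -0.5980x+0.3751y+0.0897z = 0.0062
Cramer: x(z) = -0.0104+0.2365z;  y(z) = 0.0000+0.1380z
sphere 1 gives Az²+Bz+C=0 with A=1.0750, B=0.0463, C=-0.2046;  B²−4AC=0.8817;  roots -0.4583, 0.4152;  negative root z = -0.4583
x = -0.1188, y = -0.0632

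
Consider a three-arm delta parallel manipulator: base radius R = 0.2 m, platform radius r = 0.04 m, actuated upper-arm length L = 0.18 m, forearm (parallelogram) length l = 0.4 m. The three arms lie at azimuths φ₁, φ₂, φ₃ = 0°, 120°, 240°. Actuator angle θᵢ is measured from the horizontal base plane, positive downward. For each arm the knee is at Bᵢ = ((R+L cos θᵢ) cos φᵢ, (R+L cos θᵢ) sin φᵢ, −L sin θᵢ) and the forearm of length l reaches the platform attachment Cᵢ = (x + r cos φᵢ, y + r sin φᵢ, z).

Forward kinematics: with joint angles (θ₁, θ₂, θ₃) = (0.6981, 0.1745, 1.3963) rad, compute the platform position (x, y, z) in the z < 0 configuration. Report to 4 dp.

(0.0279, 0.1695, -0.3573)

centre 1 = (0.2979·cos0.0°, 0.2979·sin0.0°, -0.1157) = (0.2979, 0.0000, -0.1157)
φ2=120.0°: virtual centre (-0.1686, 0.2921, -0.0313), radius l
centre 3 = (0.1913·cos240.0°, 0.1913·sin240.0°, -0.1773) = (-0.0956, -0.1656, -0.1773)
eliminate P² terms by subtracting sphere 1 from 2 and 3
[-0.9330 0.5842 0.1689]·P = 0.0126;  [-0.7870 -0.3313 -0.1231]·P = -0.0341
det = 0.7688;  x = 0.0205+-0.0208z,  y = 0.0543+-0.3223z
sphere 1 gives Az²+Bz+C=0 with A=1.1043, B=0.2079, C=-0.0667;  B²−4AC=0.3379;  roots -0.3573, 0.1691;  negative root z = -0.3573
x = 0.0279, y = 0.1695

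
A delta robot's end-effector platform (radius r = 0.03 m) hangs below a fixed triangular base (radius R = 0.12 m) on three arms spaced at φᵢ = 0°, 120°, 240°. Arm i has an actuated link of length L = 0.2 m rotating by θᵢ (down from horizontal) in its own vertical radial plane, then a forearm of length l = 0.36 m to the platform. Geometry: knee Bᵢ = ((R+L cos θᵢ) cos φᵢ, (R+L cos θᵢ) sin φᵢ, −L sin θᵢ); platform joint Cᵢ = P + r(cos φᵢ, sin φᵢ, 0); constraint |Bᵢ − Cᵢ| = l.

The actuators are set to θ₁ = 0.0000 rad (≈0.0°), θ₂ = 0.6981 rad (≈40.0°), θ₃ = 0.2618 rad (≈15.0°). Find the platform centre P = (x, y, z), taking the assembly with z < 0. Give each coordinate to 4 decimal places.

(0.0673, -0.0575, -0.2770)

φ1=0.0°: virtual centre (0.2900, 0.0000, 0.0000), radius l
arm 2 at φ=120.0°: ρ2 = 0.2432;  centre 2 = (-0.1216, 0.2106, -0.1286)
arm 3 at φ=240.0°: ρ3 = 0.2832;  centre 3 = (-0.1416, -0.2452, -0.0518)
subtract pairs → two planes through P
linear system: -0.8232x+0.4213y = -0.0084−-0.2571z; -0.8632x+-0.4905y = -0.0012−-0.1035z
Cramer: x(z) = 0.0061-0.2212z;  y(z) = -0.0082+0.1781z
sphere 1 gives Az²+Bz+C=0 with A=1.0806, B=0.1227, C=-0.0489;  B²−4AC=0.2265;  roots -0.2770, 0.1634;  negative root z = -0.2770
x = 0.0673, y = -0.0575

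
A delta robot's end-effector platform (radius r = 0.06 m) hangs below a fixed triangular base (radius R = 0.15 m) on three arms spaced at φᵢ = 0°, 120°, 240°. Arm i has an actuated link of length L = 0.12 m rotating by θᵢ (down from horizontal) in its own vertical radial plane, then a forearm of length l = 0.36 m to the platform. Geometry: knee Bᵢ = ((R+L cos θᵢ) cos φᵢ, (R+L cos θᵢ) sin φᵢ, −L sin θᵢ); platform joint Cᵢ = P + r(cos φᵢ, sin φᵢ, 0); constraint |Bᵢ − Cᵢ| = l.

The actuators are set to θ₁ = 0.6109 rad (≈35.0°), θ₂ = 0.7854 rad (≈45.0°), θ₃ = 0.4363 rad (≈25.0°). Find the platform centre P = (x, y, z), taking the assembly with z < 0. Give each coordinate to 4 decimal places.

(0.0008, -0.0460, -0.3727)

φ1=0.0°: virtual centre (0.1883, 0.0000, -0.0688), radius l
φ2=120.0°: virtual centre (-0.0874, 0.1514, -0.0849), radius l
arm 3 at φ=240.0°: e+L cos θ3 = 0.1988;  O3 = (-0.0994, -0.1721, -0.0507)
|O₂|²−|O₁|² = -0.0024;  |O₃|²−|O₁|² = 0.0019
plane₁₂: -0.5514x+0.3029y+-0.0320z = -0.0024
det = 0.3641;  x = 0.0007+-0.0001z,  y = -0.0067+0.1055z
into |P−O₁|² = l²: 1.0111z² + 0.1363z + -0.0896 = 0;  Δ = 0.3811;  z = -0.3727 or 0.2379 → z<0 root = -0.3727
x = 0.0008, y = -0.0460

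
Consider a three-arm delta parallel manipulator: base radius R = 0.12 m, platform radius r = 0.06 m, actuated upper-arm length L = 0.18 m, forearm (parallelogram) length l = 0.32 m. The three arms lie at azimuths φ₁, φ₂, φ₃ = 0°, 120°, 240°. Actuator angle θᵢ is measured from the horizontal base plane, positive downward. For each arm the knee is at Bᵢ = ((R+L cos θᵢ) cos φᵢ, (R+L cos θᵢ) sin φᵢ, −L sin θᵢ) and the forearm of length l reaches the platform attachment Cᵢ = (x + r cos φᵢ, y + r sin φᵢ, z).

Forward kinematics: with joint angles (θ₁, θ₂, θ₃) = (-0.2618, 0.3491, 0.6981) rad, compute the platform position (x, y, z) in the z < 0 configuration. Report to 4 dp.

S1 = (0.2339·cos0.0°, 0.2339·sin0.0°, 0.0466) = (0.2339, 0.0000, 0.0466)
φ2=120.0°: virtual centre (-0.1146, 0.1984, -0.0616), radius l
φ3=240.0°: virtual centre (-0.0989, -0.1714, -0.1157), radius l
subtract pairs → two planes through P
plane₁₂: -0.6969x+0.3969y+-0.2163z = -0.0006
Cramer: x(z) = 0.0038-0.4035z;  y(z) = 0.0052-0.1634z
quadratic in z: (1.1895)z²+(0.0908)z+(-0.0473)=0, √Δ=0.4828 → z ∈ {-0.2411, 0.1648}; z = -0.2411 (taking z<0)
x = 0.1011, y = 0.0446

(0.1011, 0.0446, -0.2411)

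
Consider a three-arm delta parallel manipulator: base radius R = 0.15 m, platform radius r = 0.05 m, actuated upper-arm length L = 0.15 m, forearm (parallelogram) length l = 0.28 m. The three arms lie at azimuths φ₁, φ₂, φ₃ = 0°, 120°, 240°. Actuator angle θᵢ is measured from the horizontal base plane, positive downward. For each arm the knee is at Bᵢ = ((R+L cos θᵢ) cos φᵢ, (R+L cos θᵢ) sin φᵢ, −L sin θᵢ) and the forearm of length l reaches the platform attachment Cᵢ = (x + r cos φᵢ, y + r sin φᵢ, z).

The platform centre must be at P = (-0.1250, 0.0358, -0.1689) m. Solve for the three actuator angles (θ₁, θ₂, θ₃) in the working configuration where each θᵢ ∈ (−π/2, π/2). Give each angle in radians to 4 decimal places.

θ₁ = 1.2218, θ₂ = -0.3492, θ₃ = 0.2613

φ1=0.0° → target in arm frame (-0.1250, 0.0358)
  A=0.2250, B=-0.1689, C=(l²−L²−A²−y'²−z²)/(2L)=-0.0818
  √(A²+B²)=0.2813;  θ1 = -0.6439+1.8657 ≈ 1.2218
φ2=120.0° → target in arm frame (0.0935, 0.0904)
  A=0.0065, B=-0.1689, C=(l²−L²−A²−y'²−z²)/(2L)=0.0639
  √(A²+B²)=0.1690;  θ2 = -1.5324+1.1832 ≈ -0.3492
arm 3 (φ=240.0°): x'=0.0315, y'=-0.1262
  A=0.0685, B=-0.1689, C=(l²−L²−A²−y'²−z²)/(2L)=0.0226
  γ=atan2(-0.1689,0.0685)=-1.1855;  ψ=arccos(0.1237)=1.4467;  θ3=γ+ψ≈0.2613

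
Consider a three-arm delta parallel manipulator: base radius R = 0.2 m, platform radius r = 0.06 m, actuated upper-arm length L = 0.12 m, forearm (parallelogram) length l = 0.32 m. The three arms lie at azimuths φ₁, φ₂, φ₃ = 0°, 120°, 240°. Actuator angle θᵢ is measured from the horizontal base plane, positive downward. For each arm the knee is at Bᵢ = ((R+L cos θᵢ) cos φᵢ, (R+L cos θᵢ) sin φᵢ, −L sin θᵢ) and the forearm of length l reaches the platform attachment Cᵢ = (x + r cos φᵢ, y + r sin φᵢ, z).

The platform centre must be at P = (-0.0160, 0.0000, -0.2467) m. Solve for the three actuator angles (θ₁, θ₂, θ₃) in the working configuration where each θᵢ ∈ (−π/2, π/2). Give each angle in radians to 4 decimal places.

rotate P by −φ1: (-0.0160, 0.0000, -0.2467)
  A=0.1560, B=-0.2467, C=(l²−L²−A²−y'²−z²)/(2L)=0.0117
  γ=atan2(-0.2467,0.1560)=-1.0069;  ψ=arccos(0.0400)=1.5308;  θ1=γ+ψ≈0.5238
rotate P by −φ2: (0.0080, 0.0139, -0.2467)
  e−x'=0.1320;  (l²−L²−(e−x')²−y'²−z²)/2L = 0.0397
  γ=atan2(-0.2467,0.1320)=-1.0795;  ψ=arccos(0.1418)=1.4285;  θ2=γ+ψ≈0.3490
rotate P by −φ3: (0.0080, -0.0139, -0.2467)
  A cos θ + B sin θ = C:  0.1320·cos θ + -0.2467·sin θ = 0.0397
  θ3 = atan2(B,A) + arccos(C/0.2798) = 0.3490

θ₁ = 0.5238, θ₂ = 0.3490, θ₃ = 0.3490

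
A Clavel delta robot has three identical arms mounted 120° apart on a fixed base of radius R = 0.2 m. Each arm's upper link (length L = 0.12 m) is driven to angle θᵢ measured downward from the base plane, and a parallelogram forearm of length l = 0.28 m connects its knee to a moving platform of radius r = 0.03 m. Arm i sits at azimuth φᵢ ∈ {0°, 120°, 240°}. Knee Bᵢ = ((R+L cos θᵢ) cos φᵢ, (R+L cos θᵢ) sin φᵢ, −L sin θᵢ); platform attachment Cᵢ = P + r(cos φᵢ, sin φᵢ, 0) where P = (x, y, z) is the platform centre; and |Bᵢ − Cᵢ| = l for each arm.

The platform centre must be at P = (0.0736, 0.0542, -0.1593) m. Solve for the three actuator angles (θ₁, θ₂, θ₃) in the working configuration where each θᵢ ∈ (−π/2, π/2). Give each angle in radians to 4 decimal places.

θ₁ = -0.0876, θ₂ = 0.6981, θ₃ = 1.3966

rotate P by −φ1: (0.0736, 0.0542, -0.1593)
  A cos θ + B sin θ = C:  0.0964·cos θ + -0.1593·sin θ = 0.1100
  γ=atan2(-0.1593,0.0964)=-1.0266;  ψ=arccos(0.5906)=0.9390;  θ1=γ+ψ≈-0.0876
φ2=120.0° → target in arm frame (0.0101, -0.0908)
  A=0.1599, B=-0.1593, C=(l²−L²−A²−y'²−z²)/(2L)=0.0201
  √(A²+B²)=0.2257;  θ2 = -0.7836+1.4818 ≈ 0.6981
arm 3 (φ=240.0°): x'=-0.0837, y'=0.0366
  A=0.2537, B=-0.1593, C=(l²−L²−A²−y'²−z²)/(2L)=-0.1129
  θ3 = atan2(B,A) + arccos(C/0.2996) = 1.3966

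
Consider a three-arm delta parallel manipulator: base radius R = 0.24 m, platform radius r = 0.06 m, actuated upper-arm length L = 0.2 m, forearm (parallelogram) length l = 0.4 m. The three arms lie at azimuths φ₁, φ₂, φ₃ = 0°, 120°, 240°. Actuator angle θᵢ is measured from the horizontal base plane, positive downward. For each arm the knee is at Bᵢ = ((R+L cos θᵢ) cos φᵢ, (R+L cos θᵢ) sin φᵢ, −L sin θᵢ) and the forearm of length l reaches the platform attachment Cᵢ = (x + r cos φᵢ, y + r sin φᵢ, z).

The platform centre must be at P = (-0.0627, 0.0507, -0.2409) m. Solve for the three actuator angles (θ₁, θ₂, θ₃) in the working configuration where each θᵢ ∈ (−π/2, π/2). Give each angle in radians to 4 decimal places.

θ₁ = 0.7855, θ₂ = -0.0875, θ₃ = 0.5234

arm 1 (φ=0.0°): x'=-0.0627, y'=0.0507
  A cos θ + B sin θ = C:  0.2427·cos θ + -0.2409·sin θ = 0.0012
  θ1 = atan2(B,A) + arccos(C/0.3420) = 0.7855
rotate P by −φ2: (0.0753, 0.0289, -0.2409)
  e−x'=0.1047;  (l²−L²−(e−x')²−y'²−z²)/2L = 0.1254
  √(A²+B²)=0.2627;  θ2 = -1.1607+1.0732 ≈ -0.0875
φ3=240.0° → target in arm frame (-0.0126, -0.0796)
  A=0.1926, B=-0.2409, C=(l²−L²−A²−y'²−z²)/(2L)=0.0464
  γ=atan2(-0.2409,0.1926)=-0.8965;  ψ=arccos(0.1503)=1.4199;  θ3=γ+ψ≈0.5234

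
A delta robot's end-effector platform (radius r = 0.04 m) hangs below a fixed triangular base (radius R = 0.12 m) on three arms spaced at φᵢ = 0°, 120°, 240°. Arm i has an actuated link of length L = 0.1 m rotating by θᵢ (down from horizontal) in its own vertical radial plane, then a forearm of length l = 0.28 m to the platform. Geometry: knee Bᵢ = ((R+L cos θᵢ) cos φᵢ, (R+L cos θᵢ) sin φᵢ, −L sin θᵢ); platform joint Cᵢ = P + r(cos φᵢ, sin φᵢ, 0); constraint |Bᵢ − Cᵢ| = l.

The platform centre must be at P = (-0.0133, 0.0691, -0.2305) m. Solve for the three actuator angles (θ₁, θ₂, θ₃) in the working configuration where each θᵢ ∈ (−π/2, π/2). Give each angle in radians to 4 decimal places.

rotate P by −φ1: (-0.0133, 0.0691, -0.2305)
  e−x'=0.0933;  (l²−L²−(e−x')²−y'²−z²)/2L = 0.0090
  √(A²+B²)=0.2487;  θ1 = -1.1862+1.5348 ≈ 0.3486
rotate P by −φ2: (0.0665, -0.0230, -0.2305)
  A=0.0135, B=-0.2305, C=(l²−L²−A²−y'²−z²)/(2L)=0.0728
  θ2 = atan2(B,A) + arccos(C/0.2309) = -0.2622
rotate P by −φ3: (-0.0532, -0.0461, -0.2305)
  A cos θ + B sin θ = C:  0.1332·cos θ + -0.2305·sin θ = -0.0230
  √(A²+B²)=0.2662;  θ3 = -1.0468+1.6572 ≈ 0.6103

θ₁ = 0.3486, θ₂ = -0.2622, θ₃ = 0.6103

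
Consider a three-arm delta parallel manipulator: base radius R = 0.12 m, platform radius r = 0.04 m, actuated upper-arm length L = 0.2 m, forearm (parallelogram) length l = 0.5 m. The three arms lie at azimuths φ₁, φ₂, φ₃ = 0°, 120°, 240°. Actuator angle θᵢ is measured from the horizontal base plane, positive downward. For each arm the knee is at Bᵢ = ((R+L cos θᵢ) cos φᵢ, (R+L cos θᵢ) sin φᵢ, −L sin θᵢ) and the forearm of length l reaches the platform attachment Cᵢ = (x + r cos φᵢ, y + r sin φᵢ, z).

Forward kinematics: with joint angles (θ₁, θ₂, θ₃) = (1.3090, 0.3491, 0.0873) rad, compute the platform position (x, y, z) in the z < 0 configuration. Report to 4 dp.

φ1=0.0°: virtual centre (0.1318, 0.0000, -0.1932), radius l
centre 2 = (0.2679·cos120.0°, 0.2679·sin120.0°, -0.0684) = (-0.1340, 0.2320, -0.0684)
centre 3 = (0.2792·cos240.0°, 0.2792·sin240.0°, -0.0174) = (-0.1396, -0.2418, -0.0174)
subtract pairs → two planes through P
linear system: -0.5315x+0.4641y = 0.0218−0.2495z; -0.5428x+-0.4837y = 0.0236−0.3515z
det = 0.5089;  x = -0.0422+0.5577z,  y = -0.0014+0.1009z
quadratic in z: (1.3212)z²+(0.1920)z+(-0.1824)=0, √Δ=1.0004 → z ∈ {-0.4513, 0.3059}; z = -0.4513 (taking z<0)
x = -0.2939, y = -0.0469

(-0.2939, -0.0469, -0.4513)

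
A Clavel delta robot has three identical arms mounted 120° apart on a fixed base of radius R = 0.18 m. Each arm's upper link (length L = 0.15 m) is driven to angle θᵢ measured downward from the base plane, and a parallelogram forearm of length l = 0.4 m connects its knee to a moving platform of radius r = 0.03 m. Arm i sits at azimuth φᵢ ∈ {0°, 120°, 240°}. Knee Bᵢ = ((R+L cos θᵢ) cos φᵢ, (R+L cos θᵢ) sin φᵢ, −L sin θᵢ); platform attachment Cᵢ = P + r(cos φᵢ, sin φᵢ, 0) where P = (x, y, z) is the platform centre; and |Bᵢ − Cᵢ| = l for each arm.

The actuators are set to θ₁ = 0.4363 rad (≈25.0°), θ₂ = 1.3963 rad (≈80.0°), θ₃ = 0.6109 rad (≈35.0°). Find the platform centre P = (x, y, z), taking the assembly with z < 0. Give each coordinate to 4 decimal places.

centre 1 = (0.2859·cos0.0°, 0.2859·sin0.0°, -0.0634) = (0.2859, 0.0000, -0.0634)
centre 2 = (0.1760·cos120.0°, 0.1760·sin120.0°, -0.1477) = (-0.0880, 0.1525, -0.1477)
arm 3 at φ=240.0°: ρ3 = 0.2729;  centre 3 = (-0.1364, -0.2363, -0.0860)
eliminate P² terms by subtracting sphere 1 from 2 and 3
linear system: -0.7479x+0.3049y = -0.0330−-0.1687z; -0.8448x+-0.4726y = -0.0039−-0.0453z
det = 0.6111;  x = 0.0275+-0.1531z,  y = -0.0408+0.1777z
into |P−centre ₁|² = l²: 1.0550z² + 0.1914z + -0.0875 = 0;  Δ = 0.4059;  z = -0.3927 or 0.2112 → z<0 root = -0.3927
x = 0.0876, y = -0.1106

(0.0876, -0.1106, -0.3927)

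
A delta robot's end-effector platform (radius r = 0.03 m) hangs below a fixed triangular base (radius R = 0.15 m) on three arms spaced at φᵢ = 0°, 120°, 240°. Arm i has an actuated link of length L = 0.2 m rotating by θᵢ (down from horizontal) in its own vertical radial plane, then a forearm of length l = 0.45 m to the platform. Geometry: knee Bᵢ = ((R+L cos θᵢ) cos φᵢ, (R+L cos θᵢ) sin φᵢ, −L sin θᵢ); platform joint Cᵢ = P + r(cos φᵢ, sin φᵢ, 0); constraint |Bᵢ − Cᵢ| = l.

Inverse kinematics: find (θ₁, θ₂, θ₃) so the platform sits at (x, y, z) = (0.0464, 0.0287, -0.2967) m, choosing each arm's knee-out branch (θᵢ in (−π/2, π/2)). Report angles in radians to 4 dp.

θ₁ = -0.3488, θ₂ = -0.0872, θ₃ = 0.1748

rotate P by −φ1: (0.0464, 0.0287, -0.2967)
  e−x'=0.0736;  (l²−L²−(e−x')²−y'²−z²)/2L = 0.1706
  √(A²+B²)=0.3057;  θ1 = -1.3276+0.9788 ≈ -0.3488
rotate P by −φ2: (0.0017, -0.0545, -0.2967)
  e−x'=0.1183;  (l²−L²−(e−x')²−y'²−z²)/2L = 0.1437
  √(A²+B²)=0.3194;  θ2 = -1.1913+1.1041 ≈ -0.0872
arm 3 (φ=240.0°): x'=-0.0481, y'=0.0258
  A=0.1681, B=-0.2967, C=(l²−L²−A²−y'²−z²)/(2L)=0.1139
  γ=atan2(-0.2967,0.1681)=-1.0554;  ψ=arccos(0.3340)=1.2302;  θ3=γ+ψ≈0.1748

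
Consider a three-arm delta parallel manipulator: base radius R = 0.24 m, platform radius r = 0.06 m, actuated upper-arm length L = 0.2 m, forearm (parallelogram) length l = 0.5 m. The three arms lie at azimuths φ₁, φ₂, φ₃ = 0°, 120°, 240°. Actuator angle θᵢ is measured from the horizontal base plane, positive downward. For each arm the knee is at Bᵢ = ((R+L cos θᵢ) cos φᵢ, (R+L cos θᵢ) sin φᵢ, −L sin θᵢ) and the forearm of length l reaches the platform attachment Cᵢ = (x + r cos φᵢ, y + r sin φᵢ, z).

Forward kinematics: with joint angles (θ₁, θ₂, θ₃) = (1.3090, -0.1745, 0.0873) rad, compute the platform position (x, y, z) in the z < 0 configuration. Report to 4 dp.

(-0.2373, 0.0288, -0.3640)

arm 1 at φ=0.0°: e+L cos θ1 = 0.2318;  centre 1 = (0.2318, 0.0000, -0.1932)
centre 2 = (0.3770·cos120.0°, 0.3770·sin120.0°, 0.0347) = (-0.1885, 0.3265, 0.0347)
centre 3 = (0.3792·cos240.0°, 0.3792·sin240.0°, -0.0174) = (-0.1896, -0.3284, -0.0174)
subtract pairs → two planes through P
[-0.8405 0.6529 0.4558]·P = 0.0523;  [-0.8428 -0.6569 0.3515]·P = 0.0531
det = 1.1023;  x = -0.0626+0.4798z,  y = -0.0005+-0.0805z
sphere 1 gives Az²+Bz+C=0 with A=1.2367, B=0.1040, C=-0.1260;  B²−4AC=0.6343;  roots -0.3640, 0.2800;  negative root z = -0.3640
x = -0.2373, y = 0.0288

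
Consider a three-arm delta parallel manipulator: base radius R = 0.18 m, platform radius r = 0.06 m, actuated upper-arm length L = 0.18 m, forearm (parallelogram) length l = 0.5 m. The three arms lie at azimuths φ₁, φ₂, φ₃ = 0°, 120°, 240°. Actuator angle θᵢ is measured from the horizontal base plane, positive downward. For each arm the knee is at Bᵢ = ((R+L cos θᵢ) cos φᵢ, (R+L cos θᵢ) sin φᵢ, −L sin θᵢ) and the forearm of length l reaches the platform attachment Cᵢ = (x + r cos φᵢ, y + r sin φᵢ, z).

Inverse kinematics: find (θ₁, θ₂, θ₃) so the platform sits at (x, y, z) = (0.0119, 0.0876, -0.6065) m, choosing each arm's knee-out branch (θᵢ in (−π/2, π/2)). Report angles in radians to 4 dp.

arm 1 (φ=0.0°): x'=0.0119, y'=0.0876
  A=0.1081, B=-0.6065, C=(l²−L²−A²−y'²−z²)/(2L)=-0.4711
  √(A²+B²)=0.6161;  θ1 = -1.3944+2.4414 ≈ 1.0470
rotate P by −φ2: (0.0699, -0.0541, -0.6065)
  e−x'=0.0501;  (l²−L²−(e−x')²−y'²−z²)/2L = -0.4324
  θ2 = atan2(B,A) + arccos(C/0.6086) = 0.8727
arm 3 (φ=240.0°): x'=-0.0818, y'=-0.0335
  A cos θ + B sin θ = C:  0.2018·cos θ + -0.6065·sin θ = -0.5336
  γ=atan2(-0.6065,0.2018)=-1.2496;  ψ=arccos(-0.8348)=2.5585;  θ3=γ+ψ≈1.3090

θ₁ = 1.0470, θ₂ = 0.8727, θ₃ = 1.3090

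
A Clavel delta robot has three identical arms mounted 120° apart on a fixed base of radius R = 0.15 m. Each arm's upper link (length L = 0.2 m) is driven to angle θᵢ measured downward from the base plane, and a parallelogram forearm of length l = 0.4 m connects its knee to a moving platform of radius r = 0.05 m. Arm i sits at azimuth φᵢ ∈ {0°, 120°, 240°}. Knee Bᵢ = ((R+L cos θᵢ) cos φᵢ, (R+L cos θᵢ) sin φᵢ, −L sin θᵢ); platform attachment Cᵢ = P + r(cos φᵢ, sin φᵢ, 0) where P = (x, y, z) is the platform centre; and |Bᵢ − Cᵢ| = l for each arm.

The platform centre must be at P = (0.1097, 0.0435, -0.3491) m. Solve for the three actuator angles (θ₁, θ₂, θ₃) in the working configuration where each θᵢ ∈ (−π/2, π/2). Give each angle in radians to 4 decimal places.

φ1=0.0° → target in arm frame (0.1097, 0.0435)
  A cos θ + B sin θ = C:  -0.0097·cos θ + -0.3491·sin θ = -0.0096
  γ=atan2(-0.3491,-0.0097)=-1.5986;  ψ=arccos(-0.0276)=1.5984;  θ1=γ+ψ≈-0.0002
rotate P by −φ2: (-0.0172, -0.1168, -0.3491)
  A=0.1172, B=-0.3491, C=(l²−L²−A²−y'²−z²)/(2L)=-0.0731
  θ2 = atan2(B,A) + arccos(C/0.3682) = 0.5236
arm 3 (φ=240.0°): x'=-0.0925, y'=0.0733
  e−x'=0.1925;  (l²−L²−(e−x')²−y'²−z²)/2L = -0.1108
  γ=atan2(-0.3491,0.1925)=-1.0668;  ψ=arccos(-0.2778)=1.8523;  θ3=γ+ψ≈0.7855

θ₁ = -0.0002, θ₂ = 0.5236, θ₃ = 0.7855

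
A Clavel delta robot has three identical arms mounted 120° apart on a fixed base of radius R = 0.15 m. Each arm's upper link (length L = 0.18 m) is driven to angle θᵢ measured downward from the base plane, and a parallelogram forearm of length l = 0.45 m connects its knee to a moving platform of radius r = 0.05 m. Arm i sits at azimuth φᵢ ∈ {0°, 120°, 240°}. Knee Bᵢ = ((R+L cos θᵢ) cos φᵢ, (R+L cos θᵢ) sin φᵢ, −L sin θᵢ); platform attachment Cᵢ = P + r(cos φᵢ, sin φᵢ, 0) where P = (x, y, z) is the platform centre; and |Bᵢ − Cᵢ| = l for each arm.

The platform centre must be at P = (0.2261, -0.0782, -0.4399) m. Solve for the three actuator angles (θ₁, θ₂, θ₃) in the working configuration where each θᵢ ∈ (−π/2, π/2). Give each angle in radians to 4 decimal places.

θ₁ = 0.0002, θ₂ = 1.3090, θ₃ = 0.9599

φ1=0.0° → target in arm frame (0.2261, -0.0782)
  A=-0.1261, B=-0.4399, C=(l²−L²−A²−y'²−z²)/(2L)=-0.1262
  γ=atan2(-0.4399,-0.1261)=-1.8500;  ψ=arccos(-0.2758)=1.8502;  θ1=γ+ψ≈0.0002
φ2=120.0° → target in arm frame (-0.1808, -0.1567)
  e−x'=0.2808;  (l²−L²−(e−x')²−y'²−z²)/2L = -0.3522
  √(A²+B²)=0.5219;  θ2 = -1.0027+2.3117 ≈ 1.3090
φ3=240.0° → target in arm frame (-0.0453, 0.2349)
  e−x'=0.1453;  (l²−L²−(e−x')²−y'²−z²)/2L = -0.2770
  √(A²+B²)=0.4633;  θ3 = -1.2517+2.2116 ≈ 0.9599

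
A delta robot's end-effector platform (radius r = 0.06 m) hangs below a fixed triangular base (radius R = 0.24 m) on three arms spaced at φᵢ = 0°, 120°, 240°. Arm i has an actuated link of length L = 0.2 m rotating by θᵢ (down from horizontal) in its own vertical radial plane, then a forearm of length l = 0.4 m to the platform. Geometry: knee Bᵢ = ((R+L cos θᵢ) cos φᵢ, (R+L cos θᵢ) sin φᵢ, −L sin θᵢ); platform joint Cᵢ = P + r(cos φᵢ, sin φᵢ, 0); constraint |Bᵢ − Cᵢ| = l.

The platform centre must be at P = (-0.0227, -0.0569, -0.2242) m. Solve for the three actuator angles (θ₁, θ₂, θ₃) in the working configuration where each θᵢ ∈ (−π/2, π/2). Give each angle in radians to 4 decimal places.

θ₁ = 0.5233, θ₂ = 0.6112, θ₃ = -0.0875

arm 1 (φ=0.0°): x'=-0.0227, y'=-0.0569
  A cos θ + B sin θ = C:  0.2027·cos θ + -0.2242·sin θ = 0.0635
  θ1 = atan2(B,A) + arccos(C/0.3022) = 0.5233
arm 2 (φ=120.0°): x'=-0.0379, y'=0.0481
  e−x'=0.2179;  (l²−L²−(e−x')²−y'²−z²)/2L = 0.0498
  γ=atan2(-0.2242,0.2179)=-0.7996;  ψ=arccos(0.1593)=1.4108;  θ2=γ+ψ≈0.6112
rotate P by −φ3: (0.0606, 0.0088, -0.2242)
  e−x'=0.1194;  (l²−L²−(e−x')²−y'²−z²)/2L = 0.1385
  √(A²+B²)=0.2540;  θ3 = -1.0815+0.9940 ≈ -0.0875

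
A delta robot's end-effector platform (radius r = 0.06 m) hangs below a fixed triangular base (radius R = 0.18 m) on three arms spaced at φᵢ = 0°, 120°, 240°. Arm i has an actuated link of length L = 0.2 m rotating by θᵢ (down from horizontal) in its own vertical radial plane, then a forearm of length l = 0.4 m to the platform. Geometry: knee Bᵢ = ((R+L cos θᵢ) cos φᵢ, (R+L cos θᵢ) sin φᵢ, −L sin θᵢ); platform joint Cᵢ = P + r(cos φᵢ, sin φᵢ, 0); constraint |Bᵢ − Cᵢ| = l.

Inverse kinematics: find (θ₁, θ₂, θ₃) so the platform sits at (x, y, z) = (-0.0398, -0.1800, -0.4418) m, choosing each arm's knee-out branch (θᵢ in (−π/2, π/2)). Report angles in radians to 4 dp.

θ₁ = 1.1343, θ₂ = 1.3959, θ₃ = 0.3489

rotate P by −φ1: (-0.0398, -0.1800, -0.4418)
  e−x'=0.1598;  (l²−L²−(e−x')²−y'²−z²)/2L = -0.3328
  √(A²+B²)=0.4698;  θ1 = -1.2237+2.3580 ≈ 1.1343
rotate P by −φ2: (-0.1360, 0.1245, -0.4418)
  A cos θ + B sin θ = C:  0.2560·cos θ + -0.4418·sin θ = -0.3905
  √(A²+B²)=0.5106;  θ2 = -1.0457+2.4416 ≈ 1.3959
rotate P by −φ3: (0.1758, 0.0555, -0.4418)
  e−x'=-0.0558;  (l²−L²−(e−x')²−y'²−z²)/2L = -0.2035
  θ3 = atan2(B,A) + arccos(C/0.4453) = 0.3489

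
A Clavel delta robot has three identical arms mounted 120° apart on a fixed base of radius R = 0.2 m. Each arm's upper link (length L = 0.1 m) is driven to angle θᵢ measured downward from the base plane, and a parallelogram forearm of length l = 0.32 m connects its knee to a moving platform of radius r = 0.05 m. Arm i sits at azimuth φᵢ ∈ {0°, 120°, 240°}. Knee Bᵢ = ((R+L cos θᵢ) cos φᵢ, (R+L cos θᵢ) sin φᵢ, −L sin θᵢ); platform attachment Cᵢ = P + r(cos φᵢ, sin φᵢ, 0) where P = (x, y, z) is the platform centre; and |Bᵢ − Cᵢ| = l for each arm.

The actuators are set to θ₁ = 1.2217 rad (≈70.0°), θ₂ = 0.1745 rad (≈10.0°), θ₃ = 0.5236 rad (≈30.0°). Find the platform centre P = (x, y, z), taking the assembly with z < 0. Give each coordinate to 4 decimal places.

(-0.0816, 0.0241, -0.2705)

S1 = (0.1842·cos0.0°, 0.1842·sin0.0°, -0.0940) = (0.1842, 0.0000, -0.0940)
S2 = (0.2485·cos120.0°, 0.2485·sin120.0°, -0.0174) = (-0.1242, 0.2152, -0.0174)
S3 = (0.2366·cos240.0°, 0.2366·sin240.0°, -0.0500) = (-0.1183, -0.2049, -0.0500)
|S₂|²−|S₁|² = 0.0193;  |S₃|²−|S₁|² = 0.0157
linear system: -0.6169x+0.4304y = 0.0193−0.1532z; -0.6050x+-0.4098y = 0.0157−0.0879z
Cramer: x(z) = -0.0286+0.1961z;  y(z) = 0.0038-0.0749z
sphere 1 gives Az²+Bz+C=0 with A=1.0441, B=0.1039, C=-0.0483;  B²−4AC=0.2124;  roots -0.2705, 0.1710;  negative root z = -0.2705
x = -0.0816, y = 0.0241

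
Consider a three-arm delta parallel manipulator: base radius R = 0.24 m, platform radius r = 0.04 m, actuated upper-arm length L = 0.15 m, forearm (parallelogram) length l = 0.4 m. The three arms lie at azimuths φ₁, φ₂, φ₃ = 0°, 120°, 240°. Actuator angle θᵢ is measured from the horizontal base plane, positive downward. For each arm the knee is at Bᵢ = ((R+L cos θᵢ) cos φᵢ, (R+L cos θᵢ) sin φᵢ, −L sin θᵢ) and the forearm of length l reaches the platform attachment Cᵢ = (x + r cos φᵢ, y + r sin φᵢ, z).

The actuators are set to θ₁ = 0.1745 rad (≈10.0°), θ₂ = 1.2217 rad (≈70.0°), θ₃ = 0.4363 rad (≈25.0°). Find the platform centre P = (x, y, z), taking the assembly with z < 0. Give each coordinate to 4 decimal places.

O1 = (0.3477·cos0.0°, 0.3477·sin0.0°, -0.0260) = (0.3477, 0.0000, -0.0260)
φ2=120.0°: virtual centre (-0.1257, 0.2176, -0.1410), radius l
O3 = (0.3359·cos240.0°, 0.3359·sin240.0°, -0.0634) = (-0.1680, -0.2909, -0.0634)
subtract pairs → two planes through P
linear system: -0.9468x+0.4353y = -0.0386−-0.2298z; -1.0314x+-0.5819y = -0.0047−-0.0747z
Cramer: x(z) = 0.0245-0.1663z;  y(z) = -0.0353+0.1663z
into |P−O₁|² = l²: 1.0553z² + 0.1478z + -0.0536 = 0;  Δ = 0.2481;  z = -0.3060 or 0.1660 → z<0 root = -0.3060
x = 0.0754, y = -0.0862

(0.0754, -0.0862, -0.3060)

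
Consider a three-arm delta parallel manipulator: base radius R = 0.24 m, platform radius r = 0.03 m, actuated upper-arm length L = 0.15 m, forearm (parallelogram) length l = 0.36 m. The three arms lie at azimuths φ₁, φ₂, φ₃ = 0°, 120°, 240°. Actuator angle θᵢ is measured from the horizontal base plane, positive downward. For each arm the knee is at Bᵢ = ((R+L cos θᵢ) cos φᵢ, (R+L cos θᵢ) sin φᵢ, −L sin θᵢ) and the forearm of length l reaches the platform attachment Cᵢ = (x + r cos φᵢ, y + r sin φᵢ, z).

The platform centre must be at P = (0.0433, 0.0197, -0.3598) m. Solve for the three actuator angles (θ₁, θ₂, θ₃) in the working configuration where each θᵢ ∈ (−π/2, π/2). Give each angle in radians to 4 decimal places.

θ₁ = 0.8726, θ₂ = 1.1347, θ₃ = 1.3093

rotate P by −φ1: (0.0433, 0.0197, -0.3598)
  A=0.1667, B=-0.3598, C=(l²−L²−A²−y'²−z²)/(2L)=-0.1684
  γ=atan2(-0.3598,0.1667)=-1.1369;  ψ=arccos(-0.4248)=2.0095;  θ1=γ+ψ≈0.8726
rotate P by −φ2: (-0.0046, -0.0473, -0.3598)
  A cos θ + B sin θ = C:  0.2146·cos θ + -0.3598·sin θ = -0.2355
  γ=atan2(-0.3598,0.2146)=-1.0330;  ψ=arccos(-0.5621)=2.1677;  θ2=γ+ψ≈1.1347
arm 3 (φ=240.0°): x'=-0.0387, y'=0.0276
  A cos θ + B sin θ = C:  0.2487·cos θ + -0.3598·sin θ = -0.2833
  √(A²+B²)=0.4374;  θ3 = -0.9660+2.2752 ≈ 1.3093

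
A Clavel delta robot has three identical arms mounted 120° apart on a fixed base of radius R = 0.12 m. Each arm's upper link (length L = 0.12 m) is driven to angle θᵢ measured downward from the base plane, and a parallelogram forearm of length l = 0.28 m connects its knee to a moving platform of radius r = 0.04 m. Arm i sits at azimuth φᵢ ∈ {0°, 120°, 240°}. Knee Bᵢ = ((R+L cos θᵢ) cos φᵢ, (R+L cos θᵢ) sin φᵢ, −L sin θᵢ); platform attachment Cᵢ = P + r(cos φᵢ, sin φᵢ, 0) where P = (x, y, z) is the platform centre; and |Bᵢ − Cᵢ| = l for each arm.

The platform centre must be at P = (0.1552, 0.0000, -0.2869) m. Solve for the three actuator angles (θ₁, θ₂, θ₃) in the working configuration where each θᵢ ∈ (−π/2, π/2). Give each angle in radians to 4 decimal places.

arm 1 (φ=0.0°): x'=0.1552, y'=0.0000
  A=-0.0752, B=-0.2869, C=(l²−L²−A²−y'²−z²)/(2L)=-0.0999
  θ1 = atan2(B,A) + arccos(C/0.2966) = 0.0871
rotate P by −φ2: (-0.0776, -0.1344, -0.2869)
  A=0.1576, B=-0.2869, C=(l²−L²−A²−y'²−z²)/(2L)=-0.2551
  γ=atan2(-0.2869,0.1576)=-1.0685;  ψ=arccos(-0.7792)=2.4642;  θ2=γ+ψ≈1.3957
arm 3 (φ=240.0°): x'=-0.0776, y'=0.1344
  A cos θ + B sin θ = C:  0.1576·cos θ + -0.2869·sin θ = -0.2551
  θ3 = atan2(B,A) + arccos(C/0.3273) = 1.3957

θ₁ = 0.0871, θ₂ = 1.3957, θ₃ = 1.3957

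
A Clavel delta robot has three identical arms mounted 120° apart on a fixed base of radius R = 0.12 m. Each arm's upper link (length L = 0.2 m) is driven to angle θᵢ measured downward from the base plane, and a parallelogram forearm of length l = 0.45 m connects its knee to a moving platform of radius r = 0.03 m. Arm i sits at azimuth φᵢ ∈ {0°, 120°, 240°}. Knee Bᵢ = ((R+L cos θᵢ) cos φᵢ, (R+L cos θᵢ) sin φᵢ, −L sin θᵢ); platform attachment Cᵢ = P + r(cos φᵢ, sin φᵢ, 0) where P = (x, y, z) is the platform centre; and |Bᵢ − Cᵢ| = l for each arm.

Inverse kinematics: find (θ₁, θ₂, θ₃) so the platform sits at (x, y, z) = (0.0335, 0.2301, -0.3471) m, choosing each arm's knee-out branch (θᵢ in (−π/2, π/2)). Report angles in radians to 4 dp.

θ₁ = 0.2619, θ₂ = -0.3491, θ₃ = 1.0472

rotate P by −φ1: (0.0335, 0.2301, -0.3471)
  A=0.0565, B=-0.3471, C=(l²−L²−A²−y'²−z²)/(2L)=-0.0353
  γ=atan2(-0.3471,0.0565)=-1.4094;  ψ=arccos(-0.1004)=1.6713;  θ1=γ+ψ≈0.2619
arm 2 (φ=120.0°): x'=0.1825, y'=-0.1441
  A=-0.0925, B=-0.3471, C=(l²−L²−A²−y'²−z²)/(2L)=0.0318
  √(A²+B²)=0.3592;  θ2 = -1.8313+1.4822 ≈ -0.3491
arm 3 (φ=240.0°): x'=-0.2160, y'=-0.0860
  A cos θ + B sin θ = C:  0.3060·cos θ + -0.3471·sin θ = -0.1476
  θ3 = atan2(B,A) + arccos(C/0.4627) = 1.0472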